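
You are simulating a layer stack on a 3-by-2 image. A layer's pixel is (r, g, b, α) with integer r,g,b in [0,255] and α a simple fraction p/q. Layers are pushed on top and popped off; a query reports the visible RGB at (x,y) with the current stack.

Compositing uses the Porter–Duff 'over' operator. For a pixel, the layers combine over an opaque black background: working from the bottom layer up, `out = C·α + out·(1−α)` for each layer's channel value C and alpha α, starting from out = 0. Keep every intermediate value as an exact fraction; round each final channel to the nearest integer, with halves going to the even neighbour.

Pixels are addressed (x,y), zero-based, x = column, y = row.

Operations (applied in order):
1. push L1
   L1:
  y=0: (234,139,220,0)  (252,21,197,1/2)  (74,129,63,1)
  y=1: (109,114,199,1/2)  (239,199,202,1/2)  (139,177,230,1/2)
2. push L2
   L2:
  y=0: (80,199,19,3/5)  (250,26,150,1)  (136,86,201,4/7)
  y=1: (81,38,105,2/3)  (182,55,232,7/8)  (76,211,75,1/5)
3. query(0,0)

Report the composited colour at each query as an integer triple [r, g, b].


at x=0,y=0 over L1,L2:
after L1 α=0: [0, 0, 0]
after L2 α=3/5: [48, 597/5, 57/5]
→ [48, 119, 11]


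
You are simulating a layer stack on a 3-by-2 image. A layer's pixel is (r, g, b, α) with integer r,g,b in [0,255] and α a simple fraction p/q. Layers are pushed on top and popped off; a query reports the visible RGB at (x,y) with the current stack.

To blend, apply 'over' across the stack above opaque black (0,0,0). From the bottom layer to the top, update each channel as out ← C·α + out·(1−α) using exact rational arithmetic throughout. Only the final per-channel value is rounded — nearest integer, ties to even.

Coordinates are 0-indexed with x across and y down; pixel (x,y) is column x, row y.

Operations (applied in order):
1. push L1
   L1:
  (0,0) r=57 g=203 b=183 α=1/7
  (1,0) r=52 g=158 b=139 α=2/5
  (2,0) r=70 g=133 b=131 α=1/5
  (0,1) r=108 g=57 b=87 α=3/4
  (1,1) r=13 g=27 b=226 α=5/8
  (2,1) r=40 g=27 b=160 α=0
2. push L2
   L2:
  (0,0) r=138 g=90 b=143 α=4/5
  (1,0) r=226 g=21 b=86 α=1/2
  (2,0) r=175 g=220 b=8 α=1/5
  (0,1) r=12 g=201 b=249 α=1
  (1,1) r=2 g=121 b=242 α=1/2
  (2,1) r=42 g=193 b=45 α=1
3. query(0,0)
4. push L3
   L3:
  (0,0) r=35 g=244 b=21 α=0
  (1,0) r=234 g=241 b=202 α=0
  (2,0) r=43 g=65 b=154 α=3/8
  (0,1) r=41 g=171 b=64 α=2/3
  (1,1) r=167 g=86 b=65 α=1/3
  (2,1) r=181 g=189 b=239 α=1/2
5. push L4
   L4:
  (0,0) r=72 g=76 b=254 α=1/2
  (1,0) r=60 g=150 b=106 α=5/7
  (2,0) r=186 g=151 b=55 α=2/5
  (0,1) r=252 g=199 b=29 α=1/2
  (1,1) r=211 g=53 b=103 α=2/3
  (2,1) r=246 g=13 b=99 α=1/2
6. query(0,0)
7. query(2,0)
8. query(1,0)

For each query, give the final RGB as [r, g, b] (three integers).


at x=0,y=0 over L1,L2:
+L1 (α=1/7) → [57/7, 29, 183/7]
+L2 (α=4/5) → [3921/35, 389/5, 4187/35]
→ [112, 78, 120]

at x=0,y=0 over L1,L2,L3,L4:
L1 α=1/7: [57/7, 29, 183/7]
L2 α=4/5: [3921/35, 389/5, 4187/35]
L3 α=0: [3921/35, 389/5, 4187/35]
L4 α=1/2: [6441/70, 769/10, 13077/70]
= [92, 77, 187]

at x=2,y=0 over L1,L2,L3,L4:
+L1 (α=1/5) → [14, 133/5, 131/5]
+L2 (α=1/5) → [231/5, 1632/25, 564/25]
+L3 (α=3/8) → [45, 2607/40, 1437/20]
+L4 (α=2/5) → [507/5, 19901/200, 6511/100]
rounded: [101, 100, 65]

(1,0) stack=L1,L2,L3,L4; from [0,0,0]:
+L1 (α=2/5) → [104/5, 316/5, 278/5]
+L2 (α=1/2) → [617/5, 421/10, 354/5]
+L3 (α=0) → [617/5, 421/10, 354/5]
+L4 (α=5/7) → [2734/35, 4171/35, 3358/35]
= [78, 119, 96]


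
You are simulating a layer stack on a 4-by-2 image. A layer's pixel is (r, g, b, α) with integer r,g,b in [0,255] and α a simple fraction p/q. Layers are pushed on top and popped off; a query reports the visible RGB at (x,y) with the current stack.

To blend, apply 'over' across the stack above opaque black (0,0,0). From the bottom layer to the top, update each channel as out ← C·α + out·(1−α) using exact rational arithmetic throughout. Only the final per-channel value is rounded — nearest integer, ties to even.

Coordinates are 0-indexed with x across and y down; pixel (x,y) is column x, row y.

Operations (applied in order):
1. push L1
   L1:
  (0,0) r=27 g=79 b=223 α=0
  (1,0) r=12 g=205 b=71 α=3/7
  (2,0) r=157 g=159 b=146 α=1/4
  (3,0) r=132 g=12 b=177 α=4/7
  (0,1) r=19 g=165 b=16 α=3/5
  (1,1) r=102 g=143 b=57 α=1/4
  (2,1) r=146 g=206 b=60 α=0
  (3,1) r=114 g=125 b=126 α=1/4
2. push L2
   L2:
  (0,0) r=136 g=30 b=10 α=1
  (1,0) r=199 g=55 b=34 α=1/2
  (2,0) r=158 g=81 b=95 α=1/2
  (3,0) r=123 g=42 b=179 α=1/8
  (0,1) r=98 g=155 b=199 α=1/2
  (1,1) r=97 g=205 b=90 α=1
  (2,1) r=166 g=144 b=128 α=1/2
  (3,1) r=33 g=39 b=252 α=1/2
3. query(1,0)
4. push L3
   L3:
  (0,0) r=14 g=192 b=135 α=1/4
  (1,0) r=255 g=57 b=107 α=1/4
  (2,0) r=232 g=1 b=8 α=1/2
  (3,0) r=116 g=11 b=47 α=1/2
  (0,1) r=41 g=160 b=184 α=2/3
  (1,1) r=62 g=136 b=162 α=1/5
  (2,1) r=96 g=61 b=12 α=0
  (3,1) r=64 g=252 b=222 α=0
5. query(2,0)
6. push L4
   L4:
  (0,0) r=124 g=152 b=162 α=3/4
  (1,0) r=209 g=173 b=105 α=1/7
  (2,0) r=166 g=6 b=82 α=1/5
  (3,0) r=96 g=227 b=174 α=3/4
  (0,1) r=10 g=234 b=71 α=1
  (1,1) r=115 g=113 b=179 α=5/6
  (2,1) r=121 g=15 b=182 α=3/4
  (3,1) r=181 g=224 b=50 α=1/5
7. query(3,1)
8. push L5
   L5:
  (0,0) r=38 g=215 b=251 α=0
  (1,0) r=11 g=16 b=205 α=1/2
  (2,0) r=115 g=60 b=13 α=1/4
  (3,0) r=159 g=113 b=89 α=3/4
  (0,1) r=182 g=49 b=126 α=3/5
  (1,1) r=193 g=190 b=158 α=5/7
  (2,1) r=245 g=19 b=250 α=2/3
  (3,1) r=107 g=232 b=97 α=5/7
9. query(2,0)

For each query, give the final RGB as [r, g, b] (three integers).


query (1,0) [L1,L2] — begin 0,0,0
after L1 α=3/7: [36/7, 615/7, 213/7]
after L2 α=1/2: [1429/14, 500/7, 451/14]
= [102, 71, 32]

at x=2,y=0 over L1,L2,L3:
+L1 (α=1/4) → [157/4, 159/4, 73/2]
+L2 (α=1/2) → [789/8, 483/8, 263/4]
+L3 (α=1/2) → [2645/16, 491/16, 295/8]
= [165, 31, 37]

at x=3,y=1 over L1,L2,L3,L4:
+L1 (α=1/4) → [57/2, 125/4, 63/2]
+L2 (α=1/2) → [123/4, 281/8, 567/4]
+L3 (α=0) → [123/4, 281/8, 567/4]
+L4 (α=1/5) → [304/5, 729/10, 617/5]
= [61, 73, 123]

(2,0) stack=L1,L2,L3,L4,L5; from [0,0,0]:
after L1 α=1/4: [157/4, 159/4, 73/2]
after L2 α=1/2: [789/8, 483/8, 263/4]
after L3 α=1/2: [2645/16, 491/16, 295/8]
after L4 α=1/5: [3309/20, 103/4, 459/10]
after L5 α=1/4: [12227/80, 549/16, 1507/40]
rounded: [153, 34, 38]


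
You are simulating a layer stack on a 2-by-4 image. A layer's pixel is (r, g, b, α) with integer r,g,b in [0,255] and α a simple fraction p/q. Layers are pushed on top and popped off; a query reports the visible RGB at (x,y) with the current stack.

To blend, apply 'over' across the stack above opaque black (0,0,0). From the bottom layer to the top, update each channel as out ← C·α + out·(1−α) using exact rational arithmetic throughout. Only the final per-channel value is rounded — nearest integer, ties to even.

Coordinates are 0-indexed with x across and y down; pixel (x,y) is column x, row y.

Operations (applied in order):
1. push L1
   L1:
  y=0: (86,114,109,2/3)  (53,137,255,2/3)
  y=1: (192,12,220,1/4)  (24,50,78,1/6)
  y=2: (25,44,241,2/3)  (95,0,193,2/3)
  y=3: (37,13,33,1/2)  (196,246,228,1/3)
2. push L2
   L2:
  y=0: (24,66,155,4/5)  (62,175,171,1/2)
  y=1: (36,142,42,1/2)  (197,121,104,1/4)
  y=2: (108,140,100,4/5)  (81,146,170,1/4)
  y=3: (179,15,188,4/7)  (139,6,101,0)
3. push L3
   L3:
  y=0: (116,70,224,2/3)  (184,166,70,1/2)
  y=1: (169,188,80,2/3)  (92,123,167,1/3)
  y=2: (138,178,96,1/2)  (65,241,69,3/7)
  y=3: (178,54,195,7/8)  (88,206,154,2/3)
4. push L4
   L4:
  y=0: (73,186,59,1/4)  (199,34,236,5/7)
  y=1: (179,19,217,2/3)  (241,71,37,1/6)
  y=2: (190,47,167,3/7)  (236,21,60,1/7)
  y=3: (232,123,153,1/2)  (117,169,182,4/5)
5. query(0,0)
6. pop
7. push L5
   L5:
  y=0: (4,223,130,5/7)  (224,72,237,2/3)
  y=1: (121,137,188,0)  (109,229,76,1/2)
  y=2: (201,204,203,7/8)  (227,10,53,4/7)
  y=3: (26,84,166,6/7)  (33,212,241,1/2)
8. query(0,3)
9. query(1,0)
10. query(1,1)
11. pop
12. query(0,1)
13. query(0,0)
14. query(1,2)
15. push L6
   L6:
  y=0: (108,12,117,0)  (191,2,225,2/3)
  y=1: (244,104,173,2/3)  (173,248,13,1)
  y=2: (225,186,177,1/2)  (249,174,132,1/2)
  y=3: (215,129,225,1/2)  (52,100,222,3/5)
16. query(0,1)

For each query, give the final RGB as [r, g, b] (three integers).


query (0,0) [L1,L2,L3,L4] — begin 0,0,0
L1 α=2/3: [172/3, 76, 218/3]
L2 α=4/5: [92/3, 68, 2078/15]
L3 α=2/3: [788/9, 208/3, 8798/45]
L4 α=1/4: [1007/12, 197/2, 9683/60]
= [84, 98, 161]

at x=0,y=3 over L1,L2,L3,L5:
+L1 (α=1/2) → [37/2, 13/2, 33/2]
+L2 (α=4/7) → [1543/14, 159/14, 229/2]
+L3 (α=7/8) → [18987/112, 5451/112, 2959/16]
+L5 (α=6/7) → [36459/784, 61899/784, 18895/112]
rounded: [47, 79, 169]

at x=1,y=0 over L1,L2,L3,L5:
+L1 (α=2/3) → [106/3, 274/3, 170]
+L2 (α=1/2) → [146/3, 799/6, 341/2]
+L3 (α=1/2) → [349/3, 1795/12, 481/4]
+L5 (α=2/3) → [1693/9, 3523/36, 2377/12]
rounded: [188, 98, 198]

(1,1) stack=L1,L2,L3,L5; from [0,0,0]:
L1 α=1/6: [4, 25/3, 13]
L2 α=1/4: [209/4, 73/2, 143/4]
L3 α=1/3: [131/2, 196/3, 159/2]
L5 α=1/2: [349/4, 883/6, 311/4]
→ [87, 147, 78]

at x=0,y=1 over L1,L2,L3:
after L1 α=1/4: [48, 3, 55]
after L2 α=1/2: [42, 145/2, 97/2]
after L3 α=2/3: [380/3, 299/2, 139/2]
rounded: [127, 150, 70]

(0,0) stack=L1,L2,L3; from [0,0,0]:
+L1 (α=2/3) → [172/3, 76, 218/3]
+L2 (α=4/5) → [92/3, 68, 2078/15]
+L3 (α=2/3) → [788/9, 208/3, 8798/45]
rounded: [88, 69, 196]

at x=1,y=2 over L1,L2,L3:
+L1 (α=2/3) → [190/3, 0, 386/3]
+L2 (α=1/4) → [271/4, 73/2, 139]
+L3 (α=3/7) → [466/7, 869/7, 109]
rounded: [67, 124, 109]

(0,1) stack=L1,L2,L3,L6; from [0,0,0]:
after L1 α=1/4: [48, 3, 55]
after L2 α=1/2: [42, 145/2, 97/2]
after L3 α=2/3: [380/3, 299/2, 139/2]
after L6 α=2/3: [1844/9, 715/6, 277/2]
rounded: [205, 119, 138]


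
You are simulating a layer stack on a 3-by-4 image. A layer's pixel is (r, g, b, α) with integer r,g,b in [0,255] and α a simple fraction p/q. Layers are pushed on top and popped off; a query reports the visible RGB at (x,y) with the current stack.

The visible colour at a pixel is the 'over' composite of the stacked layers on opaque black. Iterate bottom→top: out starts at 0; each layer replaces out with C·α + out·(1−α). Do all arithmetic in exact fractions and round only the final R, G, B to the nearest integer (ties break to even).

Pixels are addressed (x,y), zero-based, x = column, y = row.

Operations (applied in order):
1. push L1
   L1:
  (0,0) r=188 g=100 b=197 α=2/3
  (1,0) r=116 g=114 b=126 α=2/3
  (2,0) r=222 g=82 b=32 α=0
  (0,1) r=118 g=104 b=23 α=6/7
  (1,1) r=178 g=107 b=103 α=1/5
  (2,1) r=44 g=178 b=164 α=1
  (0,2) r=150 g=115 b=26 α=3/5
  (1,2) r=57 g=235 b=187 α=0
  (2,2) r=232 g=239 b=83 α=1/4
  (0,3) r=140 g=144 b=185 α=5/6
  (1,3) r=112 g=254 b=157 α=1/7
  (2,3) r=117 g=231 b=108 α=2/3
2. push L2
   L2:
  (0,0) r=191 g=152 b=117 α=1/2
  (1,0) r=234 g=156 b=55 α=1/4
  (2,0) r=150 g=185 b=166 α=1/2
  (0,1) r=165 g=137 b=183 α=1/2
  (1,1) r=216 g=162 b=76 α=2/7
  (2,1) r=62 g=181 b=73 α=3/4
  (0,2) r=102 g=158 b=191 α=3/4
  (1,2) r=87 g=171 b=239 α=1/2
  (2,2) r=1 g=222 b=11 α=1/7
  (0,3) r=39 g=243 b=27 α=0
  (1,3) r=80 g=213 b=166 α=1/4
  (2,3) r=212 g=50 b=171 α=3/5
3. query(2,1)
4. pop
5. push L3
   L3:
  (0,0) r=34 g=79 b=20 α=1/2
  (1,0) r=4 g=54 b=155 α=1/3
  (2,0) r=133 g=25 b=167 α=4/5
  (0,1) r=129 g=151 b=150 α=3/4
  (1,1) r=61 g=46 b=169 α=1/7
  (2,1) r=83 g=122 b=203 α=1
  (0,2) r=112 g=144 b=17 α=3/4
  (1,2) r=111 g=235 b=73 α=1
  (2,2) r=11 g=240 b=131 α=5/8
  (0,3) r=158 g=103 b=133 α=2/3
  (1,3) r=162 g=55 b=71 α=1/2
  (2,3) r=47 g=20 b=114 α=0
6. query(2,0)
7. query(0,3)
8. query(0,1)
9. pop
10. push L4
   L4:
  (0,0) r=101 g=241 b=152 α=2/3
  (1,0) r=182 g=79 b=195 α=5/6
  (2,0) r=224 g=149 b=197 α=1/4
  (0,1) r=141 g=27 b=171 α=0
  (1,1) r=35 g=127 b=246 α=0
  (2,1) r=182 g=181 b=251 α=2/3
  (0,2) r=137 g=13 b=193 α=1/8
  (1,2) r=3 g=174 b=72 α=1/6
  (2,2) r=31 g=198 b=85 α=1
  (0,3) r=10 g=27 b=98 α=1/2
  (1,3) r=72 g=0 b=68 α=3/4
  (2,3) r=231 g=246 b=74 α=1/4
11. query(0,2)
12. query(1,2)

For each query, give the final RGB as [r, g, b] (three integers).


at x=2,y=1 over L1,L2:
after L1 α=1: [44, 178, 164]
after L2 α=3/4: [115/2, 721/4, 383/4]
= [58, 180, 96]

(2,0) stack=L1,L3; from [0,0,0]:
after L1 α=0: [0, 0, 0]
after L3 α=4/5: [532/5, 20, 668/5]
rounded: [106, 20, 134]

at x=0,y=3 over L1,L3:
after L1 α=5/6: [350/3, 120, 925/6]
after L3 α=2/3: [1298/9, 326/3, 2521/18]
= [144, 109, 140]

(0,1) stack=L1,L3; from [0,0,0]:
L1 α=6/7: [708/7, 624/7, 138/7]
L3 α=3/4: [3417/28, 3795/28, 822/7]
rounded: [122, 136, 117]

at x=0,y=2 over L1,L4:
after L1 α=3/5: [90, 69, 78/5]
after L4 α=1/8: [767/8, 62, 1511/40]
rounded: [96, 62, 38]

query (1,2) [L1,L4] — begin 0,0,0
+L1 (α=0) → [0, 0, 0]
+L4 (α=1/6) → [1/2, 29, 12]
= [0, 29, 12]


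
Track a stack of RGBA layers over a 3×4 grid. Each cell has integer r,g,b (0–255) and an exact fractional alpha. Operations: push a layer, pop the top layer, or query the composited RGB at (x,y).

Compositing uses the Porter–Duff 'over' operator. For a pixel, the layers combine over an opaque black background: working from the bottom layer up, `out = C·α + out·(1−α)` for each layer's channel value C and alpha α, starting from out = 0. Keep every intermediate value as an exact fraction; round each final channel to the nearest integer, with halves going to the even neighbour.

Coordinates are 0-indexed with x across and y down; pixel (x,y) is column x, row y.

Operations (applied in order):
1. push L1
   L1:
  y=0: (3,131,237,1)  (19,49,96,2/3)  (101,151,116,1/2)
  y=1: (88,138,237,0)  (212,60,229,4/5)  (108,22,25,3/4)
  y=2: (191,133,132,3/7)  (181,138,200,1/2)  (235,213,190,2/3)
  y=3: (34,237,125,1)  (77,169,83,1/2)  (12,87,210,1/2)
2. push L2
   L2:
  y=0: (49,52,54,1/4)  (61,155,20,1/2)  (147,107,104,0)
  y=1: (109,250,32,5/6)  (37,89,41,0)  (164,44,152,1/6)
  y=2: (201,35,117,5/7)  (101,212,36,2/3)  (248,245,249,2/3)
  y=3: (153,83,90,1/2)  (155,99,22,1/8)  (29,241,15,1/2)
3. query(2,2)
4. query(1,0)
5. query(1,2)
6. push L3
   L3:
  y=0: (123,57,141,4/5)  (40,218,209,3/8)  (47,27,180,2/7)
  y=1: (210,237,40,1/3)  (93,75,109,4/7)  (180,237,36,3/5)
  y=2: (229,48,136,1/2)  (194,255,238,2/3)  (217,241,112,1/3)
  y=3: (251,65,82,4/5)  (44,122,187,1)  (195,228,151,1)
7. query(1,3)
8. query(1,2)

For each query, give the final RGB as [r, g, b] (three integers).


(2,2) stack=L1,L2; from [0,0,0]:
+L1 (α=2/3) → [470/3, 142, 380/3]
+L2 (α=2/3) → [1958/9, 632/3, 1874/9]
= [218, 211, 208]

(1,0) stack=L1,L2; from [0,0,0]:
after L1 α=2/3: [38/3, 98/3, 64]
after L2 α=1/2: [221/6, 563/6, 42]
= [37, 94, 42]

(1,2) stack=L1,L2; from [0,0,0]:
+L1 (α=1/2) → [181/2, 69, 100]
+L2 (α=2/3) → [195/2, 493/3, 172/3]
= [98, 164, 57]

at x=1,y=3 over L1,L2,L3:
+L1 (α=1/2) → [77/2, 169/2, 83/2]
+L2 (α=1/8) → [849/16, 1381/16, 625/16]
+L3 (α=1) → [44, 122, 187]
= [44, 122, 187]

(1,2) stack=L1,L2,L3; from [0,0,0]:
+L1 (α=1/2) → [181/2, 69, 100]
+L2 (α=2/3) → [195/2, 493/3, 172/3]
+L3 (α=2/3) → [971/6, 2023/9, 1600/9]
= [162, 225, 178]


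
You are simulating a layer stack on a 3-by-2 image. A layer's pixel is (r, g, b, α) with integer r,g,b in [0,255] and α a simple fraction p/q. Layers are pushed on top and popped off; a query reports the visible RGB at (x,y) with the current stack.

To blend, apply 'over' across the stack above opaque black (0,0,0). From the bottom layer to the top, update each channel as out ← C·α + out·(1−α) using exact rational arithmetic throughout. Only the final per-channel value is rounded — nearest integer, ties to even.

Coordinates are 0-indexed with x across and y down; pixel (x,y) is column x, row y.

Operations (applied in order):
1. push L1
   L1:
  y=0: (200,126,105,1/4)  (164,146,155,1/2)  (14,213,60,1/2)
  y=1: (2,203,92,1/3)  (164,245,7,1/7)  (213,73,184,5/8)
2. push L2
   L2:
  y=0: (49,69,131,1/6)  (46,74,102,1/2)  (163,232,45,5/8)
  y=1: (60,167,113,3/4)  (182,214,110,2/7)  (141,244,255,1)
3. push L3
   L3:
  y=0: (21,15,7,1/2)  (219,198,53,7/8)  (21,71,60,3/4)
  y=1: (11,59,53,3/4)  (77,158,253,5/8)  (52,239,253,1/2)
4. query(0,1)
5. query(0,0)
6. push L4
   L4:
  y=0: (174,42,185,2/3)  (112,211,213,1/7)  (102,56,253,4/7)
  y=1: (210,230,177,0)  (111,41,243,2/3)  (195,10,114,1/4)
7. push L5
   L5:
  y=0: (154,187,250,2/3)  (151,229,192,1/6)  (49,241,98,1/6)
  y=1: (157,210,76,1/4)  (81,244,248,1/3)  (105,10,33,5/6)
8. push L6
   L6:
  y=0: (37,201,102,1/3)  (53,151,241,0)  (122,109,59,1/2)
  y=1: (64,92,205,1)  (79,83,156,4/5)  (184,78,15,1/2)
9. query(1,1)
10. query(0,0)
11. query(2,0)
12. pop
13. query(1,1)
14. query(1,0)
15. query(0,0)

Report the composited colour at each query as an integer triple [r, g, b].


query (0,1) [L1,L2,L3] — begin 0,0,0
L1 α=1/3: [2/3, 203/3, 92/3]
L2 α=3/4: [271/6, 853/6, 1109/12]
L3 α=3/4: [469/24, 1915/24, 3017/48]
→ [20, 80, 63]

at x=0,y=0 over L1,L2,L3:
L1 α=1/4: [50, 63/2, 105/4]
L2 α=1/6: [299/6, 151/4, 1049/24]
L3 α=1/2: [425/12, 211/8, 1217/48]
= [35, 26, 25]

at x=1,y=1 over L1,L2,L3,L4,L5,L6:
L1 α=1/7: [164/7, 35, 1]
L2 α=2/7: [3368/49, 603/7, 225/7]
L3 α=5/8: [28969/392, 7339/56, 4765/28]
L4 α=2/3: [115993/1176, 3977/56, 18373/84]
L5 α=1/3: [163621/1764, 3603/28, 28789/126]
L6 α=4/5: [144209/1764, 12899/140, 107413/630]
rounded: [82, 92, 170]

(0,0) stack=L1,L2,L3,L4,L5,L6; from [0,0,0]:
after L1 α=1/4: [50, 63/2, 105/4]
after L2 α=1/6: [299/6, 151/4, 1049/24]
after L3 α=1/2: [425/12, 211/8, 1217/48]
after L4 α=2/3: [4601/36, 883/24, 18977/144]
after L5 α=2/3: [15689/108, 9859/72, 90977/432]
after L6 α=1/3: [17687/162, 17095/108, 113009/648]
= [109, 158, 174]

query (2,0) [L1,L2,L3,L4,L5,L6] — begin 0,0,0
L1 α=1/2: [7, 213/2, 30]
L2 α=5/8: [209/2, 2959/16, 315/8]
L3 α=3/4: [335/8, 6367/64, 1755/32]
L4 α=4/7: [4269/56, 33437/448, 37649/224]
L5 α=1/6: [24089/336, 275153/2688, 210197/1344]
L6 α=1/2: [65081/672, 568145/5376, 289493/2688]
= [97, 106, 108]

query (1,1) [L1,L2,L3,L4,L5] — begin 0,0,0
L1 α=1/7: [164/7, 35, 1]
L2 α=2/7: [3368/49, 603/7, 225/7]
L3 α=5/8: [28969/392, 7339/56, 4765/28]
L4 α=2/3: [115993/1176, 3977/56, 18373/84]
L5 α=1/3: [163621/1764, 3603/28, 28789/126]
= [93, 129, 228]

query (1,0) [L1,L2,L3,L4,L5] — begin 0,0,0
L1 α=1/2: [82, 73, 155/2]
L2 α=1/2: [64, 147/2, 359/4]
L3 α=7/8: [1597/8, 2919/16, 1843/32]
L4 α=1/7: [5239/28, 10445/56, 8937/112]
L5 α=1/6: [10141/56, 21683/112, 22063/224]
= [181, 194, 98]

(0,0) stack=L1,L2,L3,L4,L5; from [0,0,0]:
+L1 (α=1/4) → [50, 63/2, 105/4]
+L2 (α=1/6) → [299/6, 151/4, 1049/24]
+L3 (α=1/2) → [425/12, 211/8, 1217/48]
+L4 (α=2/3) → [4601/36, 883/24, 18977/144]
+L5 (α=2/3) → [15689/108, 9859/72, 90977/432]
rounded: [145, 137, 211]


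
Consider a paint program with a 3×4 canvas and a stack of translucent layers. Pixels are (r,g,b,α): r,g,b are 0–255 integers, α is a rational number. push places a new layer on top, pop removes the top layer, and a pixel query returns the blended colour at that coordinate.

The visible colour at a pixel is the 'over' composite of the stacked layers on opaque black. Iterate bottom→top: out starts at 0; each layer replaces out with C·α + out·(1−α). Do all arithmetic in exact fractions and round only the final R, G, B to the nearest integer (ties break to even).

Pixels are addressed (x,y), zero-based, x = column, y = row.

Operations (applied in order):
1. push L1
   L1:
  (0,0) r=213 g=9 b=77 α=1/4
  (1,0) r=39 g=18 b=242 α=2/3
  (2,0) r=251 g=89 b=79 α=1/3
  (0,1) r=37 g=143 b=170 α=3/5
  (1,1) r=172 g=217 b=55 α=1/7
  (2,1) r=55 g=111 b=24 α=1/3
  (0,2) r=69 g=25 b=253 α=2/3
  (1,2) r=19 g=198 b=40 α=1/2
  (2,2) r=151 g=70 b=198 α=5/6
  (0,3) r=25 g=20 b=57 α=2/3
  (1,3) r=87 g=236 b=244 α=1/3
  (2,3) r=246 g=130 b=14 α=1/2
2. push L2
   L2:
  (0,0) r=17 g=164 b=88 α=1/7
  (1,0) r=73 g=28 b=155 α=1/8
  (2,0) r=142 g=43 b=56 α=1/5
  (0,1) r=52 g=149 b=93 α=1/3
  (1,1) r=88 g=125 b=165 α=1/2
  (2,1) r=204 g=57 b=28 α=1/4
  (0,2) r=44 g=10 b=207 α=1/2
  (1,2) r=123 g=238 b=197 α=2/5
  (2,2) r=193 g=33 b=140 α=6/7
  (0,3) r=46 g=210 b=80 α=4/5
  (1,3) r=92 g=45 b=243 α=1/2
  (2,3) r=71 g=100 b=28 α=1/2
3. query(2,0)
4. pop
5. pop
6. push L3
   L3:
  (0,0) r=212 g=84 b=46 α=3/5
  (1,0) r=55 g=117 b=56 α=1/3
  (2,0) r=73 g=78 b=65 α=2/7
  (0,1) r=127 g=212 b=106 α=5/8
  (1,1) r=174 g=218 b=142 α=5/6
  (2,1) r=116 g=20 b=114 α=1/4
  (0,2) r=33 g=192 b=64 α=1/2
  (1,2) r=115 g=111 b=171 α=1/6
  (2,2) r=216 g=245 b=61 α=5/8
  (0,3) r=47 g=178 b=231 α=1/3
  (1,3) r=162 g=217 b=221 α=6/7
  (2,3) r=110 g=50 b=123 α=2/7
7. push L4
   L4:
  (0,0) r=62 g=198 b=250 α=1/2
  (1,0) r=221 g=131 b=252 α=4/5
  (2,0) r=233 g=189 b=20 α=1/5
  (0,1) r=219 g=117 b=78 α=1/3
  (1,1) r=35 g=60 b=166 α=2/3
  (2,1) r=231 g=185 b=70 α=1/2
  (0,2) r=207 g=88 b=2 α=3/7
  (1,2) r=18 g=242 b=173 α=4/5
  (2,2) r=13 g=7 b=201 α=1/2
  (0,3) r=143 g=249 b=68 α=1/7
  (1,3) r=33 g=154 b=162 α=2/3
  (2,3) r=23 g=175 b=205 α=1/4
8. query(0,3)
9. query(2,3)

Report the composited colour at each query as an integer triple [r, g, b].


at x=2,y=0 over L1,L2:
L1 α=1/3: [251/3, 89/3, 79/3]
L2 α=1/5: [286/3, 97/3, 484/15]
= [95, 32, 32]

at x=0,y=3 over L3,L4:
after L3 α=1/3: [47/3, 178/3, 77]
after L4 α=1/7: [237/7, 605/7, 530/7]
→ [34, 86, 76]

(2,3) stack=L3,L4; from [0,0,0]:
after L3 α=2/7: [220/7, 100/7, 246/7]
after L4 α=1/4: [821/28, 1525/28, 2173/28]
→ [29, 54, 78]


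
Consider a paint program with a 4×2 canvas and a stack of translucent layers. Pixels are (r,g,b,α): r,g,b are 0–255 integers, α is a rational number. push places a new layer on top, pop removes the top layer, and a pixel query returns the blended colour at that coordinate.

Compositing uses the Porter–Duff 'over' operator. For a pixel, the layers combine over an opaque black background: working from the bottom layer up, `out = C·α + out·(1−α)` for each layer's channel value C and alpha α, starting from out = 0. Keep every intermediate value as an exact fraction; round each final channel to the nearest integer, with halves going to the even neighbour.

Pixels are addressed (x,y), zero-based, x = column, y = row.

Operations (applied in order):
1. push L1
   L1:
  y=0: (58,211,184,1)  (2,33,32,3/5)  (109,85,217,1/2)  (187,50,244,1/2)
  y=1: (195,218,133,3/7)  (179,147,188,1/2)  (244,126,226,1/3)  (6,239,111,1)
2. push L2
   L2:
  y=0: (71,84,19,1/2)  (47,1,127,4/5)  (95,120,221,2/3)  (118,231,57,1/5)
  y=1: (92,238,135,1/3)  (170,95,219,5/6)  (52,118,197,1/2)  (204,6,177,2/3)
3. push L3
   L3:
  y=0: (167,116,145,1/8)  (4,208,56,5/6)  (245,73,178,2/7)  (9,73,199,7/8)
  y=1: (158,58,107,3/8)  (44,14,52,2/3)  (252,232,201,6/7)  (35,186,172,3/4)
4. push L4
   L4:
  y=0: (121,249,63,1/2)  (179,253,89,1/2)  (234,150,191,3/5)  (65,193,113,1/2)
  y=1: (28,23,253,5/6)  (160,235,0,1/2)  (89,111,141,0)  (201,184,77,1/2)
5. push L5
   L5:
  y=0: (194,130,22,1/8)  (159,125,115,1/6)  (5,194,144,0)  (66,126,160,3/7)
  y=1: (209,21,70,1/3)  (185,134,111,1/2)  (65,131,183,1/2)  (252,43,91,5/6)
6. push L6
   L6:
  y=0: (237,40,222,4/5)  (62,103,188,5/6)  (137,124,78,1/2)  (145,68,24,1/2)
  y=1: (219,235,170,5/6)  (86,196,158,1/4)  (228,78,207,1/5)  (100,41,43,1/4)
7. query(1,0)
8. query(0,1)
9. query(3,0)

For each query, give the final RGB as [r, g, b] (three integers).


(1,0) stack=L1,L2,L3,L4,L5,L6; from [0,0,0]:
L1 α=3/5: [6/5, 99/5, 96/5]
L2 α=4/5: [946/25, 119/25, 2636/25]
L3 α=5/6: [241/25, 26119/150, 1606/25]
L4 α=1/2: [2358/25, 64069/300, 3831/50]
L5 α=1/6: [1051/10, 71569/360, 4981/60]
L6 α=5/6: [4151/60, 256969/2160, 61381/360]
→ [69, 119, 171]

at x=0,y=1 over L1,L2,L3,L4,L5,L6:
L1 α=3/7: [585/7, 654/7, 57]
L2 α=1/3: [1814/21, 2974/21, 83]
L3 α=3/8: [2378/21, 4631/42, 92]
L4 α=5/6: [2659/63, 9461/252, 1357/6]
L5 α=1/3: [18485/189, 12107/378, 1567/9]
L6 α=5/6: [112720/567, 456257/2268, 9217/54]
= [199, 201, 171]

(3,0) stack=L1,L2,L3,L4,L5,L6; from [0,0,0]:
+L1 (α=1/2) → [187/2, 25, 122]
+L2 (α=1/5) → [492/5, 331/5, 109]
+L3 (α=7/8) → [807/40, 1443/20, 751/4]
+L4 (α=1/2) → [3407/80, 5303/40, 1203/8]
+L5 (α=3/7) → [7367/140, 9083/70, 309/2]
+L6 (α=1/2) → [27667/280, 13843/140, 357/4]
= [99, 99, 89]


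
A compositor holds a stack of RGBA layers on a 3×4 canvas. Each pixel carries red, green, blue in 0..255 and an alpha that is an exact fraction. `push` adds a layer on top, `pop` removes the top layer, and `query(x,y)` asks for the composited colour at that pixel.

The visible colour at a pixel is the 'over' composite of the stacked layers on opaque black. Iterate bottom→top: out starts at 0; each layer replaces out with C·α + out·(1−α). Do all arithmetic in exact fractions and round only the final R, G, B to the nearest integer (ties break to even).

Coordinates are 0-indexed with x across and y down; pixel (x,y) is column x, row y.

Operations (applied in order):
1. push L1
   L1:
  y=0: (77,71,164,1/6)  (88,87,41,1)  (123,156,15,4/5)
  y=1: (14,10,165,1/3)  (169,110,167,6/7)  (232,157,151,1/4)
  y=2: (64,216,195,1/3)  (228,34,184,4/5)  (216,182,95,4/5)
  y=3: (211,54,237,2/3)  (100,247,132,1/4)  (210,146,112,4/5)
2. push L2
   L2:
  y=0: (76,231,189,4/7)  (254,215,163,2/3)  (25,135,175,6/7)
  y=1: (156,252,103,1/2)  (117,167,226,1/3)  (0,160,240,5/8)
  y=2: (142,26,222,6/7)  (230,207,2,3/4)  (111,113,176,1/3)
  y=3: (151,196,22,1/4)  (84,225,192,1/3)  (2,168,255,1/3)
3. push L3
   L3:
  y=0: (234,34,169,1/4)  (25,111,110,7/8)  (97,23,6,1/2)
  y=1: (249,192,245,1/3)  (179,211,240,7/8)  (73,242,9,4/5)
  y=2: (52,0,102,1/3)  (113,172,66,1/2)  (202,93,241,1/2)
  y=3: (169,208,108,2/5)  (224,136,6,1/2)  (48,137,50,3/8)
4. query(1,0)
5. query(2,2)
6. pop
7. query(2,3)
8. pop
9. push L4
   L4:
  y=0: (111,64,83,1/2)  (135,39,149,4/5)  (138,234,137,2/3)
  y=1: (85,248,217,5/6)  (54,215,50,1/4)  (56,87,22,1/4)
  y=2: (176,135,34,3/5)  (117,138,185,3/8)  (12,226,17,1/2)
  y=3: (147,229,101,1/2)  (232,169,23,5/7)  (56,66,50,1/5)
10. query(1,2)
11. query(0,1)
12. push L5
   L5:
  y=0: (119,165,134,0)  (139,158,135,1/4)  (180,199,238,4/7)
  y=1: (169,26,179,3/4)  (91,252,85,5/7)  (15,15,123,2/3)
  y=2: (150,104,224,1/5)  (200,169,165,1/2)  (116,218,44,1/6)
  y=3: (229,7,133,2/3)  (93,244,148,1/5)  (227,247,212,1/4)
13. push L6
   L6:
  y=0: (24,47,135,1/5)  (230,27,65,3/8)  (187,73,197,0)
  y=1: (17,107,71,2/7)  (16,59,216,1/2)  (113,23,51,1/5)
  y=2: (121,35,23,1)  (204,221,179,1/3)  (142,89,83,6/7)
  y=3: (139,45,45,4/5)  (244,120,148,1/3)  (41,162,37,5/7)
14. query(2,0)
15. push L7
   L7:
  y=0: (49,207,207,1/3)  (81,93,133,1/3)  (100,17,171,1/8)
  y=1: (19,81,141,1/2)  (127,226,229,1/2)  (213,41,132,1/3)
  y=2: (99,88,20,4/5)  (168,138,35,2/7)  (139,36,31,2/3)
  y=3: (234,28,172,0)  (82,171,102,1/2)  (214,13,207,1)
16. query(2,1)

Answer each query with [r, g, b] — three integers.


query (1,0) [L1,L2,L3] — begin 0,0,0
L1 α=1: [88, 87, 41]
L2 α=2/3: [596/3, 517/3, 367/3]
L3 α=7/8: [1121/24, 356/3, 2677/24]
= [47, 119, 112]

query (2,2) [L1,L2,L3] — begin 0,0,0
+L1 (α=4/5) → [864/5, 728/5, 76]
+L2 (α=1/3) → [761/5, 2021/15, 328/3]
+L3 (α=1/2) → [1771/10, 1708/15, 1051/6]
rounded: [177, 114, 175]

(2,3) stack=L1,L2; from [0,0,0]:
+L1 (α=4/5) → [168, 584/5, 448/5]
+L2 (α=1/3) → [338/3, 2008/15, 2171/15]
= [113, 134, 145]

(1,2) stack=L1,L4; from [0,0,0]:
after L1 α=4/5: [912/5, 136/5, 736/5]
after L4 α=3/8: [1263/8, 275/4, 1291/8]
= [158, 69, 161]

(0,1) stack=L1,L4; from [0,0,0]:
after L1 α=1/3: [14/3, 10/3, 55]
after L4 α=5/6: [1289/18, 1865/9, 190]
→ [72, 207, 190]

query (2,0) [L1,L4,L5,L6] — begin 0,0,0
after L1 α=4/5: [492/5, 624/5, 12]
after L4 α=2/3: [624/5, 988/5, 286/3]
after L5 α=4/7: [5472/35, 992/5, 1238/7]
after L6 α=0: [5472/35, 992/5, 1238/7]
= [156, 198, 177]

(2,1) stack=L1,L4,L5,L6,L7; from [0,0,0]:
+L1 (α=1/4) → [58, 157/4, 151/4]
+L4 (α=1/4) → [115/2, 819/16, 541/16]
+L5 (α=2/3) → [175/6, 433/16, 4477/48]
+L6 (α=1/5) → [689/15, 105/4, 5089/60]
+L7 (α=1/3) → [4573/45, 187/6, 9049/90]
→ [102, 31, 101]


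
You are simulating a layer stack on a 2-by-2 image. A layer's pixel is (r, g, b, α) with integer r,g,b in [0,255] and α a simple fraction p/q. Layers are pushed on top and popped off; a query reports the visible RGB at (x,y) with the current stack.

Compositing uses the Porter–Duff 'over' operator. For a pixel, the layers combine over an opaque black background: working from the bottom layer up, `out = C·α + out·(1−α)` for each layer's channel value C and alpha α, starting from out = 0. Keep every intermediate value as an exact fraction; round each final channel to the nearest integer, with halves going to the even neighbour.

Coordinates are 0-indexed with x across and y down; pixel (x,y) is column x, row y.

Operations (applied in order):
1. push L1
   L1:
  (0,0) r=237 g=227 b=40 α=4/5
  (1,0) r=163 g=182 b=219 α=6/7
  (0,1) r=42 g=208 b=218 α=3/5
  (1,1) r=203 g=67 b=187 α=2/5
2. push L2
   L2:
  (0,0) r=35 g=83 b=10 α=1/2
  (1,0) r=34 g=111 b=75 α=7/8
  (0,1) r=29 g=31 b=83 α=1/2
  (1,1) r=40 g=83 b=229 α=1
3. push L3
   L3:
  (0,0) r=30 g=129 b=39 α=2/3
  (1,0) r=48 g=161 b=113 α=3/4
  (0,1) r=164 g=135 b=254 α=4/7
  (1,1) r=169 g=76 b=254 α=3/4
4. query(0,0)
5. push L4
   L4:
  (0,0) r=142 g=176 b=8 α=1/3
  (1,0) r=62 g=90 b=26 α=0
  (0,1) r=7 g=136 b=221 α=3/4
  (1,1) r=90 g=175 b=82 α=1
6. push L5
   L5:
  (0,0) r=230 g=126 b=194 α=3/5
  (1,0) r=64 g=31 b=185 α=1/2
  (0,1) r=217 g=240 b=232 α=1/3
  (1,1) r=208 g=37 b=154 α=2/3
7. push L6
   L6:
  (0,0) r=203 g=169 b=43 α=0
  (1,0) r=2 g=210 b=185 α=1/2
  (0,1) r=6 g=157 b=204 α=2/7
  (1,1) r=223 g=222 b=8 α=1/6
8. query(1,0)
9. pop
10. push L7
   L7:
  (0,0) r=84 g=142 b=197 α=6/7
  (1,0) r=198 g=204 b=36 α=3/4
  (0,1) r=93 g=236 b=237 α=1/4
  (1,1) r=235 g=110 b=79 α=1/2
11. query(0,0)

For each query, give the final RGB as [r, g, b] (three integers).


at x=0,y=0 over L1,L2,L3:
L1 α=4/5: [948/5, 908/5, 32]
L2 α=1/2: [1123/10, 1323/10, 21]
L3 α=2/3: [1723/30, 1301/10, 33]
→ [57, 130, 33]

at x=1,y=0 over L1,L2,L3,L4,L5,L6:
+L1 (α=6/7) → [978/7, 156, 1314/7]
+L2 (α=7/8) → [661/14, 933/8, 4989/56]
+L3 (α=3/4) → [2677/56, 4797/32, 23973/224]
+L4 (α=0) → [2677/56, 4797/32, 23973/224]
+L5 (α=1/2) → [6261/112, 5789/64, 65413/448]
+L6 (α=1/2) → [6485/224, 19229/128, 148293/896]
→ [29, 150, 166]

query (0,0) [L1,L2,L3,L4,L5,L7] — begin 0,0,0
after L1 α=4/5: [948/5, 908/5, 32]
after L2 α=1/2: [1123/10, 1323/10, 21]
after L3 α=2/3: [1723/30, 1301/10, 33]
after L4 α=1/3: [3853/45, 727/5, 74/3]
after L5 α=3/5: [38756/225, 3344/25, 1894/15]
after L7 α=6/7: [152156/1575, 24644/175, 19624/105]
= [97, 141, 187]


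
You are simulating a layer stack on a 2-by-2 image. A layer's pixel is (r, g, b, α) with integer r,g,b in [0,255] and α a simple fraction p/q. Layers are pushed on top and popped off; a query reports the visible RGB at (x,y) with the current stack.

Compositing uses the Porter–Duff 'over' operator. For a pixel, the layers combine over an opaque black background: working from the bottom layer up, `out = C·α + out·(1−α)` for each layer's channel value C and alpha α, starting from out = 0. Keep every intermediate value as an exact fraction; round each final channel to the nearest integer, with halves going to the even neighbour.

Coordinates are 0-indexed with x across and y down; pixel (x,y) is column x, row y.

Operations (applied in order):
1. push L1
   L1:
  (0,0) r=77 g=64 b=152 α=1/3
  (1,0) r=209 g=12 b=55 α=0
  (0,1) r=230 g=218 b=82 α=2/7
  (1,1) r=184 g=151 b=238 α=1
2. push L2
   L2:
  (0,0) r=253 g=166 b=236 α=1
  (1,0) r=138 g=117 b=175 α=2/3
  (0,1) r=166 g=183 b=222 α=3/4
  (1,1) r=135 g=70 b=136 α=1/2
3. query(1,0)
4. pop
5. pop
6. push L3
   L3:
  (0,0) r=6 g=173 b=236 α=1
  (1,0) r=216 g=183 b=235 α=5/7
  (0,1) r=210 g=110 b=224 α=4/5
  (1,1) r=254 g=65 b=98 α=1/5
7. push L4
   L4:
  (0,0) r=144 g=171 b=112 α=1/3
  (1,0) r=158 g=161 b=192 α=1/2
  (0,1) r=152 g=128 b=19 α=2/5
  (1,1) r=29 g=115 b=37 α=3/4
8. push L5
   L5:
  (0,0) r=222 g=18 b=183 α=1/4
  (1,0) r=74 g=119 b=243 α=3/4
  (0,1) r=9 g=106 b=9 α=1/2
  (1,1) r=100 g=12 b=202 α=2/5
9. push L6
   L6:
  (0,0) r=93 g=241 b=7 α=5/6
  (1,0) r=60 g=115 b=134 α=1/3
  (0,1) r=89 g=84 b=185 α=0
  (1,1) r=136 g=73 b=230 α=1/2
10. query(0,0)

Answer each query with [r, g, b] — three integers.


(1,0) stack=L1,L2; from [0,0,0]:
L1 α=0: [0, 0, 0]
L2 α=2/3: [92, 78, 350/3]
rounded: [92, 78, 117]

at x=0,y=0 over L3,L4,L5,L6:
+L3 (α=1) → [6, 173, 236]
+L4 (α=1/3) → [52, 517/3, 584/3]
+L5 (α=1/4) → [189/2, 535/4, 767/4]
+L6 (α=5/6) → [373/4, 1785/8, 907/24]
rounded: [93, 223, 38]


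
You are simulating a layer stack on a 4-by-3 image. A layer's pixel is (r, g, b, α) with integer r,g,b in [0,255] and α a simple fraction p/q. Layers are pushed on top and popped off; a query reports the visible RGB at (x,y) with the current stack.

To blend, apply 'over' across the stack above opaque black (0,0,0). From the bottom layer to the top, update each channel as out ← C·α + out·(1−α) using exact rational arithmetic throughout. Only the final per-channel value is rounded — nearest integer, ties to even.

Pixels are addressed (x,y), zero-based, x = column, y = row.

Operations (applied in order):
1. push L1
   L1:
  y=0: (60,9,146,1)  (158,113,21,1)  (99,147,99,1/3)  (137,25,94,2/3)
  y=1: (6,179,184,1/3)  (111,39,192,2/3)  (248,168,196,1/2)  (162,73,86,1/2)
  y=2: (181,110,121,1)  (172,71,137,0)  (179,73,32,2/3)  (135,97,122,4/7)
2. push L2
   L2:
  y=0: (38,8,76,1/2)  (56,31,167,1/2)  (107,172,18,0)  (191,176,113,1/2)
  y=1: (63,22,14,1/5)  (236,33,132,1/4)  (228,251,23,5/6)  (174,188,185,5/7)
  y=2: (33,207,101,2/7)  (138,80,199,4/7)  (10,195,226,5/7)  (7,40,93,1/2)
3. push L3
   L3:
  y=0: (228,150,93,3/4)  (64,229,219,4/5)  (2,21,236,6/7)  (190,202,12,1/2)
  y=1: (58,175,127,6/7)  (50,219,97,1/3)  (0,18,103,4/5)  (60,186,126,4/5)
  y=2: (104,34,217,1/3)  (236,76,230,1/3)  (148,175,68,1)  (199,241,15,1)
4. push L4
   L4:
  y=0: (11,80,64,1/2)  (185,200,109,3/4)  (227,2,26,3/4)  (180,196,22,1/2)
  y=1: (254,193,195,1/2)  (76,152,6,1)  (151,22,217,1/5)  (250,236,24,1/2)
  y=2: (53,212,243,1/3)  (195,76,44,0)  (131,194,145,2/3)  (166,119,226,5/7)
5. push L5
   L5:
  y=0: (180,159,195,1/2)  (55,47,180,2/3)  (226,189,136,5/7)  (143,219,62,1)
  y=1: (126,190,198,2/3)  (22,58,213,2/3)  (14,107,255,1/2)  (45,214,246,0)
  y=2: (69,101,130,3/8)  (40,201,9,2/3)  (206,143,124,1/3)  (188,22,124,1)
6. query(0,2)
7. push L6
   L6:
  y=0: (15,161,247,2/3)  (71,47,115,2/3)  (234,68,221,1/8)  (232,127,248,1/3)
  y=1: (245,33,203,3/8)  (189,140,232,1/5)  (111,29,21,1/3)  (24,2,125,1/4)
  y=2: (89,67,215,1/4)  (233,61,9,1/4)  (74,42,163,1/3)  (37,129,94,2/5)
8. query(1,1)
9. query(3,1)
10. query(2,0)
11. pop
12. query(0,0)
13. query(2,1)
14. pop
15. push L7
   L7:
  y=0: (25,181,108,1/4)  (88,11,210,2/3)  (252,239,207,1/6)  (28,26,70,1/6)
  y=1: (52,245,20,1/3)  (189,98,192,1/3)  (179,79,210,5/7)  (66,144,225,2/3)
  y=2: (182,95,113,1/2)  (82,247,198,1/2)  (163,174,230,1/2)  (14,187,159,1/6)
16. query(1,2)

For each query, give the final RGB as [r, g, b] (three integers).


at x=0,y=2 over L1,L2,L3,L4,L5:
+L1 (α=1) → [181, 110, 121]
+L2 (α=2/7) → [971/7, 964/7, 807/7]
+L3 (α=1/3) → [890/7, 722/7, 3133/21]
+L4 (α=1/3) → [717/7, 976/7, 11369/63]
+L5 (α=3/8) → [2517/28, 7001/56, 81415/504]
= [90, 125, 162]

query (1,1) [L1,L2,L3,L4,L5,L6] — begin 0,0,0
after L1 α=2/3: [74, 26, 128]
after L2 α=1/4: [229/2, 111/4, 129]
after L3 α=1/3: [93, 183/2, 355/3]
after L4 α=1: [76, 152, 6]
after L5 α=2/3: [40, 268/3, 144]
after L6 α=1/5: [349/5, 1492/15, 808/5]
rounded: [70, 99, 162]

query (3,1) [L1,L2,L3,L4,L5,L6] — begin 0,0,0
L1 α=1/2: [81, 73/2, 43]
L2 α=5/7: [1032/7, 1013/7, 1011/7]
L3 α=4/5: [2712/35, 6221/35, 4539/35]
L4 α=1/2: [5731/35, 14481/70, 5379/70]
L5 α=0: [5731/35, 14481/70, 5379/70]
L6 α=1/4: [18033/140, 43583/280, 24887/280]
= [129, 156, 89]

query (2,0) [L1,L2,L3,L4,L5,L6] — begin 0,0,0
after L1 α=1/3: [33, 49, 33]
after L2 α=0: [33, 49, 33]
after L3 α=6/7: [45/7, 25, 207]
after L4 α=3/4: [1203/7, 31/4, 285/4]
after L5 α=5/7: [10316/49, 1921/14, 235/2]
after L6 α=1/8: [5977/28, 2057/16, 2087/16]
→ [213, 129, 130]

(0,0) stack=L1,L2,L3,L4,L5; from [0,0,0]:
L1 α=1: [60, 9, 146]
L2 α=1/2: [49, 17/2, 111]
L3 α=3/4: [733/4, 917/8, 195/2]
L4 α=1/2: [777/8, 1557/16, 323/4]
L5 α=1/2: [2217/16, 4101/32, 1103/8]
→ [139, 128, 138]

at x=2,y=1 over L1,L2,L3,L4,L5:
+L1 (α=1/2) → [124, 84, 98]
+L2 (α=5/6) → [632/3, 1339/6, 71/2]
+L3 (α=4/5) → [632/15, 1771/30, 179/2]
+L4 (α=1/5) → [4793/75, 3872/75, 115]
+L5 (α=1/2) → [5843/150, 11897/150, 185]
= [39, 79, 185]

query (1,2) [L1,L2,L3,L4,L7] — begin 0,0,0
after L1 α=0: [0, 0, 0]
after L2 α=4/7: [552/7, 320/7, 796/7]
after L3 α=1/3: [2756/21, 1172/21, 3202/21]
after L4 α=0: [2756/21, 1172/21, 3202/21]
after L7 α=1/2: [2239/21, 6359/42, 3680/21]
rounded: [107, 151, 175]


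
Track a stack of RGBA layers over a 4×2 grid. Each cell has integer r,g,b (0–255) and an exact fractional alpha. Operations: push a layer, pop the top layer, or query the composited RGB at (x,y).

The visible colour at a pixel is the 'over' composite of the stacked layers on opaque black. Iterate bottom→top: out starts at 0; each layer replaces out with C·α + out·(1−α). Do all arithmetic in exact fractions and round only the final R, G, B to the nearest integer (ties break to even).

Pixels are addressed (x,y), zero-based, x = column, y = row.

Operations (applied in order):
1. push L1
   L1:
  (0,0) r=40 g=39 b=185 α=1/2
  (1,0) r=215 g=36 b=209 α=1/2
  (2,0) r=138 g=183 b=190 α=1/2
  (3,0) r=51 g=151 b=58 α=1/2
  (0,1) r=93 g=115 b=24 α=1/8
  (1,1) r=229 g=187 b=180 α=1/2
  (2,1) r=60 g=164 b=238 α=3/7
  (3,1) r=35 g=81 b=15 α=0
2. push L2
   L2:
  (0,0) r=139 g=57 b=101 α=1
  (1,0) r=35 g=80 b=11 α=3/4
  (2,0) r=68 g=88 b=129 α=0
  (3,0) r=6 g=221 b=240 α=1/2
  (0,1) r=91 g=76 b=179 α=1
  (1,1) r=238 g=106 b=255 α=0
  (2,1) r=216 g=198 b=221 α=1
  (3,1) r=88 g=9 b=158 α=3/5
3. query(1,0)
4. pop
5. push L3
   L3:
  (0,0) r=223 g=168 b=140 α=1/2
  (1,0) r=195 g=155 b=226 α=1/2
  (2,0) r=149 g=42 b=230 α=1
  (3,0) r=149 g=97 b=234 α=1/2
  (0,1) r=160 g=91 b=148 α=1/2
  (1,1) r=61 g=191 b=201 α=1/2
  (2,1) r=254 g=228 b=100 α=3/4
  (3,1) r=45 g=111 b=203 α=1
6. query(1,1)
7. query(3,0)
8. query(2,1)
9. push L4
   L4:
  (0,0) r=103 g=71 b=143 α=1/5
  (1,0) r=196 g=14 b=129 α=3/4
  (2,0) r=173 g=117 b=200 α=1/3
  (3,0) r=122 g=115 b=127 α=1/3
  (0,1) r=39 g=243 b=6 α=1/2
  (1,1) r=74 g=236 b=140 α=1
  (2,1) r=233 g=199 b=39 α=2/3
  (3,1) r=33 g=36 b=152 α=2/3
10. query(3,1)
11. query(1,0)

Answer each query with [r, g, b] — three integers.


query (1,0) [L1,L2] — begin 0,0,0
after L1 α=1/2: [215/2, 18, 209/2]
after L2 α=3/4: [425/8, 129/2, 275/8]
rounded: [53, 64, 34]

at x=1,y=1 over L1,L3:
+L1 (α=1/2) → [229/2, 187/2, 90]
+L3 (α=1/2) → [351/4, 569/4, 291/2]
→ [88, 142, 146]

query (3,0) [L1,L3] — begin 0,0,0
L1 α=1/2: [51/2, 151/2, 29]
L3 α=1/2: [349/4, 345/4, 263/2]
→ [87, 86, 132]

(2,1) stack=L1,L3; from [0,0,0]:
L1 α=3/7: [180/7, 492/7, 102]
L3 α=3/4: [2757/14, 1320/7, 201/2]
rounded: [197, 189, 100]

at x=3,y=1 over L1,L3,L4:
after L1 α=0: [0, 0, 0]
after L3 α=1: [45, 111, 203]
after L4 α=2/3: [37, 61, 169]
→ [37, 61, 169]

(1,0) stack=L1,L3,L4; from [0,0,0]:
+L1 (α=1/2) → [215/2, 18, 209/2]
+L3 (α=1/2) → [605/4, 173/2, 661/4]
+L4 (α=3/4) → [2957/16, 257/8, 2209/16]
→ [185, 32, 138]


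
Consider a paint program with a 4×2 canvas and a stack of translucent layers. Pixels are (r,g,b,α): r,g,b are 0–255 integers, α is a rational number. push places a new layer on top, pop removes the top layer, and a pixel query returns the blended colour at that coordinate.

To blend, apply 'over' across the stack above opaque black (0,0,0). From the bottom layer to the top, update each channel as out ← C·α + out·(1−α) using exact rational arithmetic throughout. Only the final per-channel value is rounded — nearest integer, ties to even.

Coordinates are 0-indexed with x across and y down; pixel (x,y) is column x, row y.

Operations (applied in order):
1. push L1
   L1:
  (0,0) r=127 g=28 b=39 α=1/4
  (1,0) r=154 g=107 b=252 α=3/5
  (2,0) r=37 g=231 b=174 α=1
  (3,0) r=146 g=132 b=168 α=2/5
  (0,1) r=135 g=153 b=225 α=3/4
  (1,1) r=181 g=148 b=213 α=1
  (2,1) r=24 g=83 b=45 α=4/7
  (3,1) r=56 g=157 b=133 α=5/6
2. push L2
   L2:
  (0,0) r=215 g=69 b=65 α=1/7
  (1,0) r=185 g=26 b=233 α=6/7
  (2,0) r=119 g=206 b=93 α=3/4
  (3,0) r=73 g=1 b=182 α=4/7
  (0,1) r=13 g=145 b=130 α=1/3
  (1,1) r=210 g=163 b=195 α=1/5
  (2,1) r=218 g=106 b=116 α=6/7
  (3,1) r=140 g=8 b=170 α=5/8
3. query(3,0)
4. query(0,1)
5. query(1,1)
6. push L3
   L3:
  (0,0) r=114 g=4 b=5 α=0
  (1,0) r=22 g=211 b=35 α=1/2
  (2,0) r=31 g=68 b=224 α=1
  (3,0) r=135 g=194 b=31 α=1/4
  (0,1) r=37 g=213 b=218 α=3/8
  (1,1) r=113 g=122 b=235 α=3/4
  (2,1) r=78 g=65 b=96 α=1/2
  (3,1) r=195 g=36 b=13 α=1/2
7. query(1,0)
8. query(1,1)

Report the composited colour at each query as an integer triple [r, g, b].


(3,0) stack=L1,L2; from [0,0,0]:
+L1 (α=2/5) → [292/5, 264/5, 336/5]
+L2 (α=4/7) → [2336/35, 116/5, 664/5]
= [67, 23, 133]

(0,1) stack=L1,L2; from [0,0,0]:
after L1 α=3/4: [405/4, 459/4, 675/4]
after L2 α=1/3: [431/6, 749/6, 935/6]
= [72, 125, 156]

at x=1,y=1 over L1,L2:
after L1 α=1: [181, 148, 213]
after L2 α=1/5: [934/5, 151, 1047/5]
→ [187, 151, 209]

query (1,0) [L1,L2,L3] — begin 0,0,0
L1 α=3/5: [462/5, 321/5, 756/5]
L2 α=6/7: [6012/35, 1101/35, 7746/35]
L3 α=1/2: [3391/35, 4243/35, 8971/70]
= [97, 121, 128]

(1,1) stack=L1,L2,L3; from [0,0,0]:
after L1 α=1: [181, 148, 213]
after L2 α=1/5: [934/5, 151, 1047/5]
after L3 α=3/4: [2629/20, 517/4, 1143/5]
rounded: [131, 129, 229]
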